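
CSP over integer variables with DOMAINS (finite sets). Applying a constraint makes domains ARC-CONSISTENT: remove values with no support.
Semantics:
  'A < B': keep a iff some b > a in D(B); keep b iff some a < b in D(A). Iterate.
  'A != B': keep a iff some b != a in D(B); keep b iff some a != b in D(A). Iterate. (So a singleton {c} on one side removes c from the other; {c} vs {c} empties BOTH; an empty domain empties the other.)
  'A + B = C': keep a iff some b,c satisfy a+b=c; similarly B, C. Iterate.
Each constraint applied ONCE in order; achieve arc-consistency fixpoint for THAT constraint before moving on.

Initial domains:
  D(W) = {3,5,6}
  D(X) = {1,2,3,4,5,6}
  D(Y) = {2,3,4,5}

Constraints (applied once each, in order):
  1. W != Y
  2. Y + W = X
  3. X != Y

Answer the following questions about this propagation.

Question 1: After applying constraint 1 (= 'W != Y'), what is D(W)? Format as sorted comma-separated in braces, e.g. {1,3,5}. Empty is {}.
Answer: {3,5,6}

Derivation:
Constraint 1 (W != Y) on D(W)={3,5,6} D(Y)={2,3,4,5}: no change
So after constraint 1: D(W) = {3,5,6}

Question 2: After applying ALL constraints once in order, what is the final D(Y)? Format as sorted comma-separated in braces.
Answer: {2,3}

Derivation:
Constraint 1 (W != Y) on D(W)={3,5,6} D(Y)={2,3,4,5}: no change
Constraint 2 (Y + W = X) on D(Y)={2,3,4,5} D(W)={3,5,6} D(X)={1,2,3,4,5,6}: Y {2,3,4,5}->{2,3}; W {3,5,6}->{3}; X {1,2,3,4,5,6}->{5,6}
Constraint 3 (X != Y) on D(X)={5,6} D(Y)={2,3}: no change
So after all 3 constraints: D(Y) = {2,3}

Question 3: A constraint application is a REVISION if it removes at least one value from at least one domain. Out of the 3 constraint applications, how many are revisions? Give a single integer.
Constraint 1 (W != Y) on D(W)={3,5,6} D(Y)={2,3,4,5}: no change => not a revision
Constraint 2 (Y + W = X) on D(Y)={2,3,4,5} D(W)={3,5,6} D(X)={1,2,3,4,5,6}: Y {2,3,4,5}->{2,3}; W {3,5,6}->{3}; X {1,2,3,4,5,6}->{5,6} => REVISION
Constraint 3 (X != Y) on D(X)={5,6} D(Y)={2,3}: no change => not a revision
Total revisions = 1

Answer: 1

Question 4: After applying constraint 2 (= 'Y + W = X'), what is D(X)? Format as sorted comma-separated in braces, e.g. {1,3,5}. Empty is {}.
Constraint 1 (W != Y) on D(W)={3,5,6} D(Y)={2,3,4,5}: no change
Constraint 2 (Y + W = X) on D(Y)={2,3,4,5} D(W)={3,5,6} D(X)={1,2,3,4,5,6}: Y {2,3,4,5}->{2,3}; W {3,5,6}->{3}; X {1,2,3,4,5,6}->{5,6}
So after constraint 2: D(X) = {5,6}

Answer: {5,6}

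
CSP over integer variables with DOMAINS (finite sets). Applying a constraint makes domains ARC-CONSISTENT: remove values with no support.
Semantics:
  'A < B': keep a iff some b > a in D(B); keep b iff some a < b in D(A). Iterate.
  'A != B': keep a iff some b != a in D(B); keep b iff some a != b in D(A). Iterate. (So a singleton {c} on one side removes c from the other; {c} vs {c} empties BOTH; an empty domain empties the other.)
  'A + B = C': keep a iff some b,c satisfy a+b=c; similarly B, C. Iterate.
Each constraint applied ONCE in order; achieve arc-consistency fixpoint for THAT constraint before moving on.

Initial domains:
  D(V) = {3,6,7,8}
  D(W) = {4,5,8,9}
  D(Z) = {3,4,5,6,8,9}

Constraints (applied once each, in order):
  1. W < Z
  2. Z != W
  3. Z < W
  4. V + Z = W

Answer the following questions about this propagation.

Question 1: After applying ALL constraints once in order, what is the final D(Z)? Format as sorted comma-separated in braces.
Constraint 1 (W < Z) on D(W)={4,5,8,9} D(Z)={3,4,5,6,8,9}: W {4,5,8,9}->{4,5,8}; Z {3,4,5,6,8,9}->{5,6,8,9}
Constraint 2 (Z != W) on D(Z)={5,6,8,9} D(W)={4,5,8}: no change
Constraint 3 (Z < W) on D(Z)={5,6,8,9} D(W)={4,5,8}: Z {5,6,8,9}->{5,6}; W {4,5,8}->{8}
Constraint 4 (V + Z = W) on D(V)={3,6,7,8} D(Z)={5,6} D(W)={8}: V {3,6,7,8}->{3}; Z {5,6}->{5}
So after all 4 constraints: D(Z) = {5}

Answer: {5}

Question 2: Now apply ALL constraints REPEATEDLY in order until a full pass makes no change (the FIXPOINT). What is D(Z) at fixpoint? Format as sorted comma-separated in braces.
pass 0 (initial): D(Z)={3,4,5,6,8,9}
pass 1: V {3,6,7,8}->{3}; W {4,5,8,9}->{8}; Z {3,4,5,6,8,9}->{5}
pass 2: V {3}->{}; W {8}->{}; Z {5}->{}
pass 3: no change
Fixpoint after 3 passes: D(Z) = {}

Answer: {}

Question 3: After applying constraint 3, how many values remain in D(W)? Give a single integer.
Constraint 1 (W < Z) on D(W)={4,5,8,9} D(Z)={3,4,5,6,8,9}: W {4,5,8,9}->{4,5,8}; Z {3,4,5,6,8,9}->{5,6,8,9}
Constraint 2 (Z != W) on D(Z)={5,6,8,9} D(W)={4,5,8}: no change
Constraint 3 (Z < W) on D(Z)={5,6,8,9} D(W)={4,5,8}: Z {5,6,8,9}->{5,6}; W {4,5,8}->{8}
So after constraint 3: D(W)={8}, size = 1

Answer: 1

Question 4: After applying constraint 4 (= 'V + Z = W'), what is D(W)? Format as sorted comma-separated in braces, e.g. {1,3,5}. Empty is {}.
Constraint 1 (W < Z) on D(W)={4,5,8,9} D(Z)={3,4,5,6,8,9}: W {4,5,8,9}->{4,5,8}; Z {3,4,5,6,8,9}->{5,6,8,9}
Constraint 2 (Z != W) on D(Z)={5,6,8,9} D(W)={4,5,8}: no change
Constraint 3 (Z < W) on D(Z)={5,6,8,9} D(W)={4,5,8}: Z {5,6,8,9}->{5,6}; W {4,5,8}->{8}
Constraint 4 (V + Z = W) on D(V)={3,6,7,8} D(Z)={5,6} D(W)={8}: V {3,6,7,8}->{3}; Z {5,6}->{5}
So after constraint 4: D(W) = {8}

Answer: {8}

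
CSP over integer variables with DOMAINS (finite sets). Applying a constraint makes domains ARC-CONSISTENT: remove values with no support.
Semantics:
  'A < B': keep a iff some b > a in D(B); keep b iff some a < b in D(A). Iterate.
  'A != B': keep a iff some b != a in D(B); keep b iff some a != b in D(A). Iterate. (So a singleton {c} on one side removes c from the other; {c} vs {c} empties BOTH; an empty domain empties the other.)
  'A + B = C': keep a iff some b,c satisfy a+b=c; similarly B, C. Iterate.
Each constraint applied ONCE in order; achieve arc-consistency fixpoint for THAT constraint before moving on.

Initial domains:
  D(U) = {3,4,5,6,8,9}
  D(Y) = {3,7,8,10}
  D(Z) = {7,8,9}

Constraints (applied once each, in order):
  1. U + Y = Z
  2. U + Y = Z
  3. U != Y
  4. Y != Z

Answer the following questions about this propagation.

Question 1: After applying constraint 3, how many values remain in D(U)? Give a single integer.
Answer: 3

Derivation:
Constraint 1 (U + Y = Z) on D(U)={3,4,5,6,8,9} D(Y)={3,7,8,10} D(Z)={7,8,9}: U {3,4,5,6,8,9}->{4,5,6}; Y {3,7,8,10}->{3}
Constraint 2 (U + Y = Z) on D(U)={4,5,6} D(Y)={3} D(Z)={7,8,9}: no change
Constraint 3 (U != Y) on D(U)={4,5,6} D(Y)={3}: no change
So after constraint 3: D(U)={4,5,6}, size = 3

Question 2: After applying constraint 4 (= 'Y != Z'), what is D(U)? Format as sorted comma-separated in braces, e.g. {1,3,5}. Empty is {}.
Answer: {4,5,6}

Derivation:
Constraint 1 (U + Y = Z) on D(U)={3,4,5,6,8,9} D(Y)={3,7,8,10} D(Z)={7,8,9}: U {3,4,5,6,8,9}->{4,5,6}; Y {3,7,8,10}->{3}
Constraint 2 (U + Y = Z) on D(U)={4,5,6} D(Y)={3} D(Z)={7,8,9}: no change
Constraint 3 (U != Y) on D(U)={4,5,6} D(Y)={3}: no change
Constraint 4 (Y != Z) on D(Y)={3} D(Z)={7,8,9}: no change
So after constraint 4: D(U) = {4,5,6}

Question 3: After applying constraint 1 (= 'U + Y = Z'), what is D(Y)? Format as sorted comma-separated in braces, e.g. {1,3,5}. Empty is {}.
Answer: {3}

Derivation:
Constraint 1 (U + Y = Z) on D(U)={3,4,5,6,8,9} D(Y)={3,7,8,10} D(Z)={7,8,9}: U {3,4,5,6,8,9}->{4,5,6}; Y {3,7,8,10}->{3}
So after constraint 1: D(Y) = {3}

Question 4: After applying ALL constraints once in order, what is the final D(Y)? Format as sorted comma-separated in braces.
Answer: {3}

Derivation:
Constraint 1 (U + Y = Z) on D(U)={3,4,5,6,8,9} D(Y)={3,7,8,10} D(Z)={7,8,9}: U {3,4,5,6,8,9}->{4,5,6}; Y {3,7,8,10}->{3}
Constraint 2 (U + Y = Z) on D(U)={4,5,6} D(Y)={3} D(Z)={7,8,9}: no change
Constraint 3 (U != Y) on D(U)={4,5,6} D(Y)={3}: no change
Constraint 4 (Y != Z) on D(Y)={3} D(Z)={7,8,9}: no change
So after all 4 constraints: D(Y) = {3}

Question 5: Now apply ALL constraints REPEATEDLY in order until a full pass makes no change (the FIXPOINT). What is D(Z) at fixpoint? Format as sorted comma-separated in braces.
Answer: {7,8,9}

Derivation:
pass 0 (initial): D(Z)={7,8,9}
pass 1: U {3,4,5,6,8,9}->{4,5,6}; Y {3,7,8,10}->{3}
pass 2: no change
Fixpoint after 2 passes: D(Z) = {7,8,9}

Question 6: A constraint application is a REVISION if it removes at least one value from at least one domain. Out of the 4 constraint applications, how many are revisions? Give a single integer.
Constraint 1 (U + Y = Z) on D(U)={3,4,5,6,8,9} D(Y)={3,7,8,10} D(Z)={7,8,9}: U {3,4,5,6,8,9}->{4,5,6}; Y {3,7,8,10}->{3} => REVISION
Constraint 2 (U + Y = Z) on D(U)={4,5,6} D(Y)={3} D(Z)={7,8,9}: no change => not a revision
Constraint 3 (U != Y) on D(U)={4,5,6} D(Y)={3}: no change => not a revision
Constraint 4 (Y != Z) on D(Y)={3} D(Z)={7,8,9}: no change => not a revision
Total revisions = 1

Answer: 1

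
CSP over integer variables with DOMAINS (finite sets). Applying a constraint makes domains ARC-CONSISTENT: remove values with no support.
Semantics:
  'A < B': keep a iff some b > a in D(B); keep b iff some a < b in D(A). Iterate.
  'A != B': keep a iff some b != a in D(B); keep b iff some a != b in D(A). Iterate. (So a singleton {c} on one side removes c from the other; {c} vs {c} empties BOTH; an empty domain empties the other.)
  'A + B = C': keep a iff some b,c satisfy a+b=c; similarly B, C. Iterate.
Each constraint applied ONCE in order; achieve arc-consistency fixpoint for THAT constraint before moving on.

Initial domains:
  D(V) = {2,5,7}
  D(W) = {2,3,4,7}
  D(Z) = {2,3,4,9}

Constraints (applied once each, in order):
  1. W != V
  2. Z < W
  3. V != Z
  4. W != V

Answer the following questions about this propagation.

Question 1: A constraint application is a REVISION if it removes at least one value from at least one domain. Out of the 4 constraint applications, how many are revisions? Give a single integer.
Answer: 1

Derivation:
Constraint 1 (W != V) on D(W)={2,3,4,7} D(V)={2,5,7}: no change => not a revision
Constraint 2 (Z < W) on D(Z)={2,3,4,9} D(W)={2,3,4,7}: Z {2,3,4,9}->{2,3,4}; W {2,3,4,7}->{3,4,7} => REVISION
Constraint 3 (V != Z) on D(V)={2,5,7} D(Z)={2,3,4}: no change => not a revision
Constraint 4 (W != V) on D(W)={3,4,7} D(V)={2,5,7}: no change => not a revision
Total revisions = 1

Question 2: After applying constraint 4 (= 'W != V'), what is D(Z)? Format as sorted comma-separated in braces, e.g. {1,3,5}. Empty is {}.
Answer: {2,3,4}

Derivation:
Constraint 1 (W != V) on D(W)={2,3,4,7} D(V)={2,5,7}: no change
Constraint 2 (Z < W) on D(Z)={2,3,4,9} D(W)={2,3,4,7}: Z {2,3,4,9}->{2,3,4}; W {2,3,4,7}->{3,4,7}
Constraint 3 (V != Z) on D(V)={2,5,7} D(Z)={2,3,4}: no change
Constraint 4 (W != V) on D(W)={3,4,7} D(V)={2,5,7}: no change
So after constraint 4: D(Z) = {2,3,4}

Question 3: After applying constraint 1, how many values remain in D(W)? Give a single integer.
Answer: 4

Derivation:
Constraint 1 (W != V) on D(W)={2,3,4,7} D(V)={2,5,7}: no change
So after constraint 1: D(W)={2,3,4,7}, size = 4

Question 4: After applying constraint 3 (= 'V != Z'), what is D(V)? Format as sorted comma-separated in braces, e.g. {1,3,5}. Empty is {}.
Constraint 1 (W != V) on D(W)={2,3,4,7} D(V)={2,5,7}: no change
Constraint 2 (Z < W) on D(Z)={2,3,4,9} D(W)={2,3,4,7}: Z {2,3,4,9}->{2,3,4}; W {2,3,4,7}->{3,4,7}
Constraint 3 (V != Z) on D(V)={2,5,7} D(Z)={2,3,4}: no change
So after constraint 3: D(V) = {2,5,7}

Answer: {2,5,7}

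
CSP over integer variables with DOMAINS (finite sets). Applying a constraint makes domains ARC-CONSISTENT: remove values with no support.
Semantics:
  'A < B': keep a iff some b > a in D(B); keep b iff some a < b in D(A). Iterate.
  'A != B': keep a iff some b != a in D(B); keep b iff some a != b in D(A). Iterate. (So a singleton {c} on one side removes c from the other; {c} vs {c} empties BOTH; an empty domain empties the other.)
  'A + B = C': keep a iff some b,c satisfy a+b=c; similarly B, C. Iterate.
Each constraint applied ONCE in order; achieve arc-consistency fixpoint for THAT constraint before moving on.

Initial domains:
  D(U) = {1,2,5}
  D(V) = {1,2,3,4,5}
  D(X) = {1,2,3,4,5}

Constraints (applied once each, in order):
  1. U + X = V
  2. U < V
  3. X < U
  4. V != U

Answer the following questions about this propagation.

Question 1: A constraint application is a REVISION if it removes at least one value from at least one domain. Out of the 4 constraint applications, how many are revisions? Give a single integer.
Answer: 3

Derivation:
Constraint 1 (U + X = V) on D(U)={1,2,5} D(X)={1,2,3,4,5} D(V)={1,2,3,4,5}: U {1,2,5}->{1,2}; X {1,2,3,4,5}->{1,2,3,4}; V {1,2,3,4,5}->{2,3,4,5} => REVISION
Constraint 2 (U < V) on D(U)={1,2} D(V)={2,3,4,5}: no change => not a revision
Constraint 3 (X < U) on D(X)={1,2,3,4} D(U)={1,2}: X {1,2,3,4}->{1}; U {1,2}->{2} => REVISION
Constraint 4 (V != U) on D(V)={2,3,4,5} D(U)={2}: V {2,3,4,5}->{3,4,5} => REVISION
Total revisions = 3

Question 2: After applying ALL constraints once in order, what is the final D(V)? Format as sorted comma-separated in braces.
Answer: {3,4,5}

Derivation:
Constraint 1 (U + X = V) on D(U)={1,2,5} D(X)={1,2,3,4,5} D(V)={1,2,3,4,5}: U {1,2,5}->{1,2}; X {1,2,3,4,5}->{1,2,3,4}; V {1,2,3,4,5}->{2,3,4,5}
Constraint 2 (U < V) on D(U)={1,2} D(V)={2,3,4,5}: no change
Constraint 3 (X < U) on D(X)={1,2,3,4} D(U)={1,2}: X {1,2,3,4}->{1}; U {1,2}->{2}
Constraint 4 (V != U) on D(V)={2,3,4,5} D(U)={2}: V {2,3,4,5}->{3,4,5}
So after all 4 constraints: D(V) = {3,4,5}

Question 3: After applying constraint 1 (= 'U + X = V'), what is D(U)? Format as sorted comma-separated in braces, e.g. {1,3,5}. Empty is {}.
Answer: {1,2}

Derivation:
Constraint 1 (U + X = V) on D(U)={1,2,5} D(X)={1,2,3,4,5} D(V)={1,2,3,4,5}: U {1,2,5}->{1,2}; X {1,2,3,4,5}->{1,2,3,4}; V {1,2,3,4,5}->{2,3,4,5}
So after constraint 1: D(U) = {1,2}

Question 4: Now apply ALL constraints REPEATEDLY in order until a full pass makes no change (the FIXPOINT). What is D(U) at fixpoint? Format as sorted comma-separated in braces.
pass 0 (initial): D(U)={1,2,5}
pass 1: U {1,2,5}->{2}; V {1,2,3,4,5}->{3,4,5}; X {1,2,3,4,5}->{1}
pass 2: V {3,4,5}->{3}
pass 3: no change
Fixpoint after 3 passes: D(U) = {2}

Answer: {2}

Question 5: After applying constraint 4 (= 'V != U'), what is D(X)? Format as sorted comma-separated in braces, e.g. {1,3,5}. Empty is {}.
Constraint 1 (U + X = V) on D(U)={1,2,5} D(X)={1,2,3,4,5} D(V)={1,2,3,4,5}: U {1,2,5}->{1,2}; X {1,2,3,4,5}->{1,2,3,4}; V {1,2,3,4,5}->{2,3,4,5}
Constraint 2 (U < V) on D(U)={1,2} D(V)={2,3,4,5}: no change
Constraint 3 (X < U) on D(X)={1,2,3,4} D(U)={1,2}: X {1,2,3,4}->{1}; U {1,2}->{2}
Constraint 4 (V != U) on D(V)={2,3,4,5} D(U)={2}: V {2,3,4,5}->{3,4,5}
So after constraint 4: D(X) = {1}

Answer: {1}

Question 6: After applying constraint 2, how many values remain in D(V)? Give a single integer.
Constraint 1 (U + X = V) on D(U)={1,2,5} D(X)={1,2,3,4,5} D(V)={1,2,3,4,5}: U {1,2,5}->{1,2}; X {1,2,3,4,5}->{1,2,3,4}; V {1,2,3,4,5}->{2,3,4,5}
Constraint 2 (U < V) on D(U)={1,2} D(V)={2,3,4,5}: no change
So after constraint 2: D(V)={2,3,4,5}, size = 4

Answer: 4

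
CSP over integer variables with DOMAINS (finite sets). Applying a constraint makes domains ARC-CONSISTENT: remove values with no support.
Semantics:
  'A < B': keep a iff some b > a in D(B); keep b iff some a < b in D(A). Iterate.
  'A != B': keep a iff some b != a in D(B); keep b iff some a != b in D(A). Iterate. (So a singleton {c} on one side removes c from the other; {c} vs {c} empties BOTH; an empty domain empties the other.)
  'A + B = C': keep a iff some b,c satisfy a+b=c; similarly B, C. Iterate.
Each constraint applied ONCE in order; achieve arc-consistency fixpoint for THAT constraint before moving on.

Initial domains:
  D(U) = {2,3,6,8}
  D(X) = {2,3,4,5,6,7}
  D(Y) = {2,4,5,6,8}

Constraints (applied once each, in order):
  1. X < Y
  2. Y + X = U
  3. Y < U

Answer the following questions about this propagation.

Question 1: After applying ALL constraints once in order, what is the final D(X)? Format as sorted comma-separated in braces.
Answer: {2,3,4}

Derivation:
Constraint 1 (X < Y) on D(X)={2,3,4,5,6,7} D(Y)={2,4,5,6,8}: Y {2,4,5,6,8}->{4,5,6,8}
Constraint 2 (Y + X = U) on D(Y)={4,5,6,8} D(X)={2,3,4,5,6,7} D(U)={2,3,6,8}: Y {4,5,6,8}->{4,5,6}; X {2,3,4,5,6,7}->{2,3,4}; U {2,3,6,8}->{6,8}
Constraint 3 (Y < U) on D(Y)={4,5,6} D(U)={6,8}: no change
So after all 3 constraints: D(X) = {2,3,4}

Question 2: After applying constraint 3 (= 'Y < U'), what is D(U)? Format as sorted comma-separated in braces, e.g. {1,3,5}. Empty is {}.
Constraint 1 (X < Y) on D(X)={2,3,4,5,6,7} D(Y)={2,4,5,6,8}: Y {2,4,5,6,8}->{4,5,6,8}
Constraint 2 (Y + X = U) on D(Y)={4,5,6,8} D(X)={2,3,4,5,6,7} D(U)={2,3,6,8}: Y {4,5,6,8}->{4,5,6}; X {2,3,4,5,6,7}->{2,3,4}; U {2,3,6,8}->{6,8}
Constraint 3 (Y < U) on D(Y)={4,5,6} D(U)={6,8}: no change
So after constraint 3: D(U) = {6,8}

Answer: {6,8}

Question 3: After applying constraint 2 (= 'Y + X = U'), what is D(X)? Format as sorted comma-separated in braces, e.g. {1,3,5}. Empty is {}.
Constraint 1 (X < Y) on D(X)={2,3,4,5,6,7} D(Y)={2,4,5,6,8}: Y {2,4,5,6,8}->{4,5,6,8}
Constraint 2 (Y + X = U) on D(Y)={4,5,6,8} D(X)={2,3,4,5,6,7} D(U)={2,3,6,8}: Y {4,5,6,8}->{4,5,6}; X {2,3,4,5,6,7}->{2,3,4}; U {2,3,6,8}->{6,8}
So after constraint 2: D(X) = {2,3,4}

Answer: {2,3,4}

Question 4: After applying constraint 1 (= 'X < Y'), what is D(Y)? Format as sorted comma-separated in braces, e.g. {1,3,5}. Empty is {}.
Constraint 1 (X < Y) on D(X)={2,3,4,5,6,7} D(Y)={2,4,5,6,8}: Y {2,4,5,6,8}->{4,5,6,8}
So after constraint 1: D(Y) = {4,5,6,8}

Answer: {4,5,6,8}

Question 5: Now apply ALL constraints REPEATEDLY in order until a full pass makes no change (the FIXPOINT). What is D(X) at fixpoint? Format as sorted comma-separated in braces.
Answer: {2,3,4}

Derivation:
pass 0 (initial): D(X)={2,3,4,5,6,7}
pass 1: U {2,3,6,8}->{6,8}; X {2,3,4,5,6,7}->{2,3,4}; Y {2,4,5,6,8}->{4,5,6}
pass 2: no change
Fixpoint after 2 passes: D(X) = {2,3,4}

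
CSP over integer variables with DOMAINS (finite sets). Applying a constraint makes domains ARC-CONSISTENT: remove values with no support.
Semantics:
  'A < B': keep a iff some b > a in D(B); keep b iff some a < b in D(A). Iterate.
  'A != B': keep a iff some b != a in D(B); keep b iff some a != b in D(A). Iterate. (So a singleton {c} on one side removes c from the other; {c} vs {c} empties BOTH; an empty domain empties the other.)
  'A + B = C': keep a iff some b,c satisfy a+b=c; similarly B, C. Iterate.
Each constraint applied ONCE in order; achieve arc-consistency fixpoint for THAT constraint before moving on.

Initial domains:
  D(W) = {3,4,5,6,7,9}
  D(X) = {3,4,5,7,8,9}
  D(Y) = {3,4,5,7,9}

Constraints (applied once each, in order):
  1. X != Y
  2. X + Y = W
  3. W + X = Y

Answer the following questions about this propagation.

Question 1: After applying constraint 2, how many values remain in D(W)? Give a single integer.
Answer: 3

Derivation:
Constraint 1 (X != Y) on D(X)={3,4,5,7,8,9} D(Y)={3,4,5,7,9}: no change
Constraint 2 (X + Y = W) on D(X)={3,4,5,7,8,9} D(Y)={3,4,5,7,9} D(W)={3,4,5,6,7,9}: X {3,4,5,7,8,9}->{3,4,5}; Y {3,4,5,7,9}->{3,4,5}; W {3,4,5,6,7,9}->{6,7,9}
So after constraint 2: D(W)={6,7,9}, size = 3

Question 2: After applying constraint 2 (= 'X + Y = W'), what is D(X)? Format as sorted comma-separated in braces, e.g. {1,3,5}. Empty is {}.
Answer: {3,4,5}

Derivation:
Constraint 1 (X != Y) on D(X)={3,4,5,7,8,9} D(Y)={3,4,5,7,9}: no change
Constraint 2 (X + Y = W) on D(X)={3,4,5,7,8,9} D(Y)={3,4,5,7,9} D(W)={3,4,5,6,7,9}: X {3,4,5,7,8,9}->{3,4,5}; Y {3,4,5,7,9}->{3,4,5}; W {3,4,5,6,7,9}->{6,7,9}
So after constraint 2: D(X) = {3,4,5}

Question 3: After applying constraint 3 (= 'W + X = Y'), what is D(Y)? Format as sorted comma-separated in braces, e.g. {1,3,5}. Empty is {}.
Answer: {}

Derivation:
Constraint 1 (X != Y) on D(X)={3,4,5,7,8,9} D(Y)={3,4,5,7,9}: no change
Constraint 2 (X + Y = W) on D(X)={3,4,5,7,8,9} D(Y)={3,4,5,7,9} D(W)={3,4,5,6,7,9}: X {3,4,5,7,8,9}->{3,4,5}; Y {3,4,5,7,9}->{3,4,5}; W {3,4,5,6,7,9}->{6,7,9}
Constraint 3 (W + X = Y) on D(W)={6,7,9} D(X)={3,4,5} D(Y)={3,4,5}: W {6,7,9}->{}; X {3,4,5}->{}; Y {3,4,5}->{}
So after constraint 3: D(Y) = {}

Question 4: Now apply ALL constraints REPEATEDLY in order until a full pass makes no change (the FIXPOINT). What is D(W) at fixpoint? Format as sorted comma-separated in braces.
pass 0 (initial): D(W)={3,4,5,6,7,9}
pass 1: W {3,4,5,6,7,9}->{}; X {3,4,5,7,8,9}->{}; Y {3,4,5,7,9}->{}
pass 2: no change
Fixpoint after 2 passes: D(W) = {}

Answer: {}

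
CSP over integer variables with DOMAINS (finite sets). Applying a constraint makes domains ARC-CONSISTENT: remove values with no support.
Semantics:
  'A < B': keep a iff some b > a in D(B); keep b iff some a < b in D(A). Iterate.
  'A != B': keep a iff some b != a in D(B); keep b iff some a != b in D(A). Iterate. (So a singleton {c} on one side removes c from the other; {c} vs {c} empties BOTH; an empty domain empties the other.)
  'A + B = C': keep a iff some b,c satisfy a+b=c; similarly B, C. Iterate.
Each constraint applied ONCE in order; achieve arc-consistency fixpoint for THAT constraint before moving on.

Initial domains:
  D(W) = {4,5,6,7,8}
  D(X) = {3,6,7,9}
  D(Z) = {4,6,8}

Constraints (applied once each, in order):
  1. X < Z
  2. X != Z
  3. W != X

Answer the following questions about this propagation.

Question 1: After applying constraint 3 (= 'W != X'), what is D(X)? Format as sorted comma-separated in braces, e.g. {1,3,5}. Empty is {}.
Constraint 1 (X < Z) on D(X)={3,6,7,9} D(Z)={4,6,8}: X {3,6,7,9}->{3,6,7}
Constraint 2 (X != Z) on D(X)={3,6,7} D(Z)={4,6,8}: no change
Constraint 3 (W != X) on D(W)={4,5,6,7,8} D(X)={3,6,7}: no change
So after constraint 3: D(X) = {3,6,7}

Answer: {3,6,7}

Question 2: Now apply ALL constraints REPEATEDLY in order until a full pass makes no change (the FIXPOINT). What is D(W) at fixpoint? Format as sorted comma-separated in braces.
pass 0 (initial): D(W)={4,5,6,7,8}
pass 1: X {3,6,7,9}->{3,6,7}
pass 2: no change
Fixpoint after 2 passes: D(W) = {4,5,6,7,8}

Answer: {4,5,6,7,8}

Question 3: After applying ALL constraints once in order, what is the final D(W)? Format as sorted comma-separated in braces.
Constraint 1 (X < Z) on D(X)={3,6,7,9} D(Z)={4,6,8}: X {3,6,7,9}->{3,6,7}
Constraint 2 (X != Z) on D(X)={3,6,7} D(Z)={4,6,8}: no change
Constraint 3 (W != X) on D(W)={4,5,6,7,8} D(X)={3,6,7}: no change
So after all 3 constraints: D(W) = {4,5,6,7,8}

Answer: {4,5,6,7,8}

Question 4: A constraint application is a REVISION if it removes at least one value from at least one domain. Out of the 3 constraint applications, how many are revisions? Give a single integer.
Answer: 1

Derivation:
Constraint 1 (X < Z) on D(X)={3,6,7,9} D(Z)={4,6,8}: X {3,6,7,9}->{3,6,7} => REVISION
Constraint 2 (X != Z) on D(X)={3,6,7} D(Z)={4,6,8}: no change => not a revision
Constraint 3 (W != X) on D(W)={4,5,6,7,8} D(X)={3,6,7}: no change => not a revision
Total revisions = 1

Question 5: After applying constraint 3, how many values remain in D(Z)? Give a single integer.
Constraint 1 (X < Z) on D(X)={3,6,7,9} D(Z)={4,6,8}: X {3,6,7,9}->{3,6,7}
Constraint 2 (X != Z) on D(X)={3,6,7} D(Z)={4,6,8}: no change
Constraint 3 (W != X) on D(W)={4,5,6,7,8} D(X)={3,6,7}: no change
So after constraint 3: D(Z)={4,6,8}, size = 3

Answer: 3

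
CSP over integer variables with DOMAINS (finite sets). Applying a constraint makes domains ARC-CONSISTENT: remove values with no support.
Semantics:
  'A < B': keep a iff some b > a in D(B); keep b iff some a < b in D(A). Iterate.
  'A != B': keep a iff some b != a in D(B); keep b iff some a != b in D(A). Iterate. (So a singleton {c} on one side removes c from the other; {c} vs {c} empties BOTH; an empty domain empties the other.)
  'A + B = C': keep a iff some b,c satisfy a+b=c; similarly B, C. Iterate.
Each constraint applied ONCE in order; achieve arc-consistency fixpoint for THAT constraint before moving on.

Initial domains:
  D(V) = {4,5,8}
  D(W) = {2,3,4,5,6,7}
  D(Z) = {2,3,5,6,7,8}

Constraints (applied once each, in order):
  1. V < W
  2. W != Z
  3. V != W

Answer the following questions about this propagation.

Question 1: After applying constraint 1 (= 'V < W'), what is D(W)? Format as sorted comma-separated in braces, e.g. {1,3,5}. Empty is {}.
Answer: {5,6,7}

Derivation:
Constraint 1 (V < W) on D(V)={4,5,8} D(W)={2,3,4,5,6,7}: V {4,5,8}->{4,5}; W {2,3,4,5,6,7}->{5,6,7}
So after constraint 1: D(W) = {5,6,7}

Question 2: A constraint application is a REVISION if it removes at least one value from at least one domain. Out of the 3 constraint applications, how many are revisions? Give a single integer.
Constraint 1 (V < W) on D(V)={4,5,8} D(W)={2,3,4,5,6,7}: V {4,5,8}->{4,5}; W {2,3,4,5,6,7}->{5,6,7} => REVISION
Constraint 2 (W != Z) on D(W)={5,6,7} D(Z)={2,3,5,6,7,8}: no change => not a revision
Constraint 3 (V != W) on D(V)={4,5} D(W)={5,6,7}: no change => not a revision
Total revisions = 1

Answer: 1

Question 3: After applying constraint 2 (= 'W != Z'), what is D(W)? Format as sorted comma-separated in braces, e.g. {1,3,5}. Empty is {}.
Answer: {5,6,7}

Derivation:
Constraint 1 (V < W) on D(V)={4,5,8} D(W)={2,3,4,5,6,7}: V {4,5,8}->{4,5}; W {2,3,4,5,6,7}->{5,6,7}
Constraint 2 (W != Z) on D(W)={5,6,7} D(Z)={2,3,5,6,7,8}: no change
So after constraint 2: D(W) = {5,6,7}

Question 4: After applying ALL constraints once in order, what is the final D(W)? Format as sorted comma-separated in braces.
Constraint 1 (V < W) on D(V)={4,5,8} D(W)={2,3,4,5,6,7}: V {4,5,8}->{4,5}; W {2,3,4,5,6,7}->{5,6,7}
Constraint 2 (W != Z) on D(W)={5,6,7} D(Z)={2,3,5,6,7,8}: no change
Constraint 3 (V != W) on D(V)={4,5} D(W)={5,6,7}: no change
So after all 3 constraints: D(W) = {5,6,7}

Answer: {5,6,7}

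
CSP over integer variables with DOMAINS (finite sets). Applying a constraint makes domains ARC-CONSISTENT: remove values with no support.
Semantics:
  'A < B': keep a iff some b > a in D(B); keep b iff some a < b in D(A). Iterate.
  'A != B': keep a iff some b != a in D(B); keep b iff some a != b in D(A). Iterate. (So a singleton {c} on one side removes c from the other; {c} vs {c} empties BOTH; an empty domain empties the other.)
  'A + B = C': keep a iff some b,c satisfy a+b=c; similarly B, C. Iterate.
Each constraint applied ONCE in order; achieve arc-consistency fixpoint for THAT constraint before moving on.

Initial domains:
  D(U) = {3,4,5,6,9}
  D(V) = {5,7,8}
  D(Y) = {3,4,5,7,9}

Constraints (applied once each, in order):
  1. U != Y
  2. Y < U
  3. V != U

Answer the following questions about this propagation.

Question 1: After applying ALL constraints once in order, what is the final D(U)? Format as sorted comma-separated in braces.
Constraint 1 (U != Y) on D(U)={3,4,5,6,9} D(Y)={3,4,5,7,9}: no change
Constraint 2 (Y < U) on D(Y)={3,4,5,7,9} D(U)={3,4,5,6,9}: Y {3,4,5,7,9}->{3,4,5,7}; U {3,4,5,6,9}->{4,5,6,9}
Constraint 3 (V != U) on D(V)={5,7,8} D(U)={4,5,6,9}: no change
So after all 3 constraints: D(U) = {4,5,6,9}

Answer: {4,5,6,9}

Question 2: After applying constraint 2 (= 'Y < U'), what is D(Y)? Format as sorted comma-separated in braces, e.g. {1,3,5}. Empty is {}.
Answer: {3,4,5,7}

Derivation:
Constraint 1 (U != Y) on D(U)={3,4,5,6,9} D(Y)={3,4,5,7,9}: no change
Constraint 2 (Y < U) on D(Y)={3,4,5,7,9} D(U)={3,4,5,6,9}: Y {3,4,5,7,9}->{3,4,5,7}; U {3,4,5,6,9}->{4,5,6,9}
So after constraint 2: D(Y) = {3,4,5,7}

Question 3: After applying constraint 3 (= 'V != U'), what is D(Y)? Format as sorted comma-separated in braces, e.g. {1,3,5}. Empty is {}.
Answer: {3,4,5,7}

Derivation:
Constraint 1 (U != Y) on D(U)={3,4,5,6,9} D(Y)={3,4,5,7,9}: no change
Constraint 2 (Y < U) on D(Y)={3,4,5,7,9} D(U)={3,4,5,6,9}: Y {3,4,5,7,9}->{3,4,5,7}; U {3,4,5,6,9}->{4,5,6,9}
Constraint 3 (V != U) on D(V)={5,7,8} D(U)={4,5,6,9}: no change
So after constraint 3: D(Y) = {3,4,5,7}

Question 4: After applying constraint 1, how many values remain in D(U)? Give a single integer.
Constraint 1 (U != Y) on D(U)={3,4,5,6,9} D(Y)={3,4,5,7,9}: no change
So after constraint 1: D(U)={3,4,5,6,9}, size = 5

Answer: 5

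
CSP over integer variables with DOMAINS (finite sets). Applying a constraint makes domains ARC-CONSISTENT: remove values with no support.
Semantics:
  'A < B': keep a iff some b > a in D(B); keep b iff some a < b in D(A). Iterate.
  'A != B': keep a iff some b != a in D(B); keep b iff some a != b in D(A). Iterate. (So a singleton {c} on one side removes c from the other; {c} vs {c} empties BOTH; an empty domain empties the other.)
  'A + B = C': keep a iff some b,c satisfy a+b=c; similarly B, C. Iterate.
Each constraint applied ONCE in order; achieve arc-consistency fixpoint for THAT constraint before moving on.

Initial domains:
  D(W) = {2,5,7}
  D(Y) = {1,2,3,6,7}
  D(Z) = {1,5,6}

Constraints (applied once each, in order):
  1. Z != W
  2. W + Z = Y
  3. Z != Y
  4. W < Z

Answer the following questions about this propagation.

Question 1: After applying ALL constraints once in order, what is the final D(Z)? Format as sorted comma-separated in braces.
Answer: {5}

Derivation:
Constraint 1 (Z != W) on D(Z)={1,5,6} D(W)={2,5,7}: no change
Constraint 2 (W + Z = Y) on D(W)={2,5,7} D(Z)={1,5,6} D(Y)={1,2,3,6,7}: W {2,5,7}->{2,5}; Z {1,5,6}->{1,5}; Y {1,2,3,6,7}->{3,6,7}
Constraint 3 (Z != Y) on D(Z)={1,5} D(Y)={3,6,7}: no change
Constraint 4 (W < Z) on D(W)={2,5} D(Z)={1,5}: W {2,5}->{2}; Z {1,5}->{5}
So after all 4 constraints: D(Z) = {5}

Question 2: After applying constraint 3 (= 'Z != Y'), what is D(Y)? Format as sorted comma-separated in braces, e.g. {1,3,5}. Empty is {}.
Constraint 1 (Z != W) on D(Z)={1,5,6} D(W)={2,5,7}: no change
Constraint 2 (W + Z = Y) on D(W)={2,5,7} D(Z)={1,5,6} D(Y)={1,2,3,6,7}: W {2,5,7}->{2,5}; Z {1,5,6}->{1,5}; Y {1,2,3,6,7}->{3,6,7}
Constraint 3 (Z != Y) on D(Z)={1,5} D(Y)={3,6,7}: no change
So after constraint 3: D(Y) = {3,6,7}

Answer: {3,6,7}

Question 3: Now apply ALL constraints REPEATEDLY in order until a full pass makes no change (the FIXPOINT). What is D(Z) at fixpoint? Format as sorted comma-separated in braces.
pass 0 (initial): D(Z)={1,5,6}
pass 1: W {2,5,7}->{2}; Y {1,2,3,6,7}->{3,6,7}; Z {1,5,6}->{5}
pass 2: Y {3,6,7}->{7}
pass 3: no change
Fixpoint after 3 passes: D(Z) = {5}

Answer: {5}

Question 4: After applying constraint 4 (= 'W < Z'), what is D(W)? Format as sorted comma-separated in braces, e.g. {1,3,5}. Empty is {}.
Constraint 1 (Z != W) on D(Z)={1,5,6} D(W)={2,5,7}: no change
Constraint 2 (W + Z = Y) on D(W)={2,5,7} D(Z)={1,5,6} D(Y)={1,2,3,6,7}: W {2,5,7}->{2,5}; Z {1,5,6}->{1,5}; Y {1,2,3,6,7}->{3,6,7}
Constraint 3 (Z != Y) on D(Z)={1,5} D(Y)={3,6,7}: no change
Constraint 4 (W < Z) on D(W)={2,5} D(Z)={1,5}: W {2,5}->{2}; Z {1,5}->{5}
So after constraint 4: D(W) = {2}

Answer: {2}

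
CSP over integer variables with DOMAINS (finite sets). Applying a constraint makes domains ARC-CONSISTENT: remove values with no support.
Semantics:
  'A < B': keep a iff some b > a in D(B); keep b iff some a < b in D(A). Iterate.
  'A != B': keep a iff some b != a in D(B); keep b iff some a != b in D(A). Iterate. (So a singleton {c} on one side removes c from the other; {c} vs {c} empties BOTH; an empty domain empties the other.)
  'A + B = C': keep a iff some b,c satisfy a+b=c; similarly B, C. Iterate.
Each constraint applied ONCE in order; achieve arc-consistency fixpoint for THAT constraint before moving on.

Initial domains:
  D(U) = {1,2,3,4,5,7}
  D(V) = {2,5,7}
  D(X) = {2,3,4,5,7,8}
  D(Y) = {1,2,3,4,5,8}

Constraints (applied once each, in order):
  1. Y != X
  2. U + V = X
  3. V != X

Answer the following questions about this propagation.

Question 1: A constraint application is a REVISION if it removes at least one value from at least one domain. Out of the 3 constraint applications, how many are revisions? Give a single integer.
Constraint 1 (Y != X) on D(Y)={1,2,3,4,5,8} D(X)={2,3,4,5,7,8}: no change => not a revision
Constraint 2 (U + V = X) on D(U)={1,2,3,4,5,7} D(V)={2,5,7} D(X)={2,3,4,5,7,8}: U {1,2,3,4,5,7}->{1,2,3,5}; X {2,3,4,5,7,8}->{3,4,5,7,8} => REVISION
Constraint 3 (V != X) on D(V)={2,5,7} D(X)={3,4,5,7,8}: no change => not a revision
Total revisions = 1

Answer: 1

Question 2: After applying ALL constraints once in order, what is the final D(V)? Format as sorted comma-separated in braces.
Answer: {2,5,7}

Derivation:
Constraint 1 (Y != X) on D(Y)={1,2,3,4,5,8} D(X)={2,3,4,5,7,8}: no change
Constraint 2 (U + V = X) on D(U)={1,2,3,4,5,7} D(V)={2,5,7} D(X)={2,3,4,5,7,8}: U {1,2,3,4,5,7}->{1,2,3,5}; X {2,3,4,5,7,8}->{3,4,5,7,8}
Constraint 3 (V != X) on D(V)={2,5,7} D(X)={3,4,5,7,8}: no change
So after all 3 constraints: D(V) = {2,5,7}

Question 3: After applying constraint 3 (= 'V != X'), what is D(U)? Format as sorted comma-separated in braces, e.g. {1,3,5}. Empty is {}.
Answer: {1,2,3,5}

Derivation:
Constraint 1 (Y != X) on D(Y)={1,2,3,4,5,8} D(X)={2,3,4,5,7,8}: no change
Constraint 2 (U + V = X) on D(U)={1,2,3,4,5,7} D(V)={2,5,7} D(X)={2,3,4,5,7,8}: U {1,2,3,4,5,7}->{1,2,3,5}; X {2,3,4,5,7,8}->{3,4,5,7,8}
Constraint 3 (V != X) on D(V)={2,5,7} D(X)={3,4,5,7,8}: no change
So after constraint 3: D(U) = {1,2,3,5}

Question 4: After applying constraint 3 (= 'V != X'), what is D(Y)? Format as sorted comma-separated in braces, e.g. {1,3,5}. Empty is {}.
Constraint 1 (Y != X) on D(Y)={1,2,3,4,5,8} D(X)={2,3,4,5,7,8}: no change
Constraint 2 (U + V = X) on D(U)={1,2,3,4,5,7} D(V)={2,5,7} D(X)={2,3,4,5,7,8}: U {1,2,3,4,5,7}->{1,2,3,5}; X {2,3,4,5,7,8}->{3,4,5,7,8}
Constraint 3 (V != X) on D(V)={2,5,7} D(X)={3,4,5,7,8}: no change
So after constraint 3: D(Y) = {1,2,3,4,5,8}

Answer: {1,2,3,4,5,8}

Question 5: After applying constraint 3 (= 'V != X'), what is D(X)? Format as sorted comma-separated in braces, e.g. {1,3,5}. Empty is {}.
Constraint 1 (Y != X) on D(Y)={1,2,3,4,5,8} D(X)={2,3,4,5,7,8}: no change
Constraint 2 (U + V = X) on D(U)={1,2,3,4,5,7} D(V)={2,5,7} D(X)={2,3,4,5,7,8}: U {1,2,3,4,5,7}->{1,2,3,5}; X {2,3,4,5,7,8}->{3,4,5,7,8}
Constraint 3 (V != X) on D(V)={2,5,7} D(X)={3,4,5,7,8}: no change
So after constraint 3: D(X) = {3,4,5,7,8}

Answer: {3,4,5,7,8}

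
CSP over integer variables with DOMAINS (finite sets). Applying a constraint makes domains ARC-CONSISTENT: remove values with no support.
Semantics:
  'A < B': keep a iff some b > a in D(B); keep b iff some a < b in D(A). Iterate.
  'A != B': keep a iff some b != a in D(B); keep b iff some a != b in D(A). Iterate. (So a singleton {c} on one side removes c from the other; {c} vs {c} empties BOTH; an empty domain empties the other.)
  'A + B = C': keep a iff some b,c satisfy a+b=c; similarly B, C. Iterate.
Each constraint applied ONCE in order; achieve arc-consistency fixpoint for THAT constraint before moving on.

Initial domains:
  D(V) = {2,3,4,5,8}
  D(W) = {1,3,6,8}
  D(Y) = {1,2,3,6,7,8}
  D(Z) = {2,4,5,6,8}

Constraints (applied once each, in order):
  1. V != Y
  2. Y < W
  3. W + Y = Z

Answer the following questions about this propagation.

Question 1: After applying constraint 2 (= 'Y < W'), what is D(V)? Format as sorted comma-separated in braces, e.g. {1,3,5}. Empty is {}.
Constraint 1 (V != Y) on D(V)={2,3,4,5,8} D(Y)={1,2,3,6,7,8}: no change
Constraint 2 (Y < W) on D(Y)={1,2,3,6,7,8} D(W)={1,3,6,8}: Y {1,2,3,6,7,8}->{1,2,3,6,7}; W {1,3,6,8}->{3,6,8}
So after constraint 2: D(V) = {2,3,4,5,8}

Answer: {2,3,4,5,8}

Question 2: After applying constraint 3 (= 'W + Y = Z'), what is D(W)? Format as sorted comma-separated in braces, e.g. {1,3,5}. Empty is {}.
Answer: {3,6}

Derivation:
Constraint 1 (V != Y) on D(V)={2,3,4,5,8} D(Y)={1,2,3,6,7,8}: no change
Constraint 2 (Y < W) on D(Y)={1,2,3,6,7,8} D(W)={1,3,6,8}: Y {1,2,3,6,7,8}->{1,2,3,6,7}; W {1,3,6,8}->{3,6,8}
Constraint 3 (W + Y = Z) on D(W)={3,6,8} D(Y)={1,2,3,6,7} D(Z)={2,4,5,6,8}: W {3,6,8}->{3,6}; Y {1,2,3,6,7}->{1,2,3}; Z {2,4,5,6,8}->{4,5,6,8}
So after constraint 3: D(W) = {3,6}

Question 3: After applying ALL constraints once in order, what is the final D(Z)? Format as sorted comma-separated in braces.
Constraint 1 (V != Y) on D(V)={2,3,4,5,8} D(Y)={1,2,3,6,7,8}: no change
Constraint 2 (Y < W) on D(Y)={1,2,3,6,7,8} D(W)={1,3,6,8}: Y {1,2,3,6,7,8}->{1,2,3,6,7}; W {1,3,6,8}->{3,6,8}
Constraint 3 (W + Y = Z) on D(W)={3,6,8} D(Y)={1,2,3,6,7} D(Z)={2,4,5,6,8}: W {3,6,8}->{3,6}; Y {1,2,3,6,7}->{1,2,3}; Z {2,4,5,6,8}->{4,5,6,8}
So after all 3 constraints: D(Z) = {4,5,6,8}

Answer: {4,5,6,8}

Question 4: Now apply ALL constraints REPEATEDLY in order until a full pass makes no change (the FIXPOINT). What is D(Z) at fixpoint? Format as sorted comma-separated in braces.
Answer: {4,5,6,8}

Derivation:
pass 0 (initial): D(Z)={2,4,5,6,8}
pass 1: W {1,3,6,8}->{3,6}; Y {1,2,3,6,7,8}->{1,2,3}; Z {2,4,5,6,8}->{4,5,6,8}
pass 2: no change
Fixpoint after 2 passes: D(Z) = {4,5,6,8}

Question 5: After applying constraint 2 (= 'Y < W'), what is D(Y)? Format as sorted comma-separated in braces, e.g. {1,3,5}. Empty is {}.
Answer: {1,2,3,6,7}

Derivation:
Constraint 1 (V != Y) on D(V)={2,3,4,5,8} D(Y)={1,2,3,6,7,8}: no change
Constraint 2 (Y < W) on D(Y)={1,2,3,6,7,8} D(W)={1,3,6,8}: Y {1,2,3,6,7,8}->{1,2,3,6,7}; W {1,3,6,8}->{3,6,8}
So after constraint 2: D(Y) = {1,2,3,6,7}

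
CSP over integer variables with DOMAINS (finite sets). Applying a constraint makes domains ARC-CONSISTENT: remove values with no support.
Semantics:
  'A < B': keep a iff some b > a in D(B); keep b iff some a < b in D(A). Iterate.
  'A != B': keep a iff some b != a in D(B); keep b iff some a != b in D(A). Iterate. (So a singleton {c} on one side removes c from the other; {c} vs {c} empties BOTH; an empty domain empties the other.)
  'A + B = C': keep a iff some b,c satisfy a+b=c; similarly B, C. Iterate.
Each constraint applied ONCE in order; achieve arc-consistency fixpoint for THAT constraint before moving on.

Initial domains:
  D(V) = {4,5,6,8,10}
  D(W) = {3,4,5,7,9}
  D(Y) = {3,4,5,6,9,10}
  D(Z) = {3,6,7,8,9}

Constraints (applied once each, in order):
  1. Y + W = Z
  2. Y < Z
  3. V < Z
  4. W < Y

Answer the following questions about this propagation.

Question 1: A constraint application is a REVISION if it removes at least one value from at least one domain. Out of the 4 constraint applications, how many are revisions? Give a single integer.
Answer: 3

Derivation:
Constraint 1 (Y + W = Z) on D(Y)={3,4,5,6,9,10} D(W)={3,4,5,7,9} D(Z)={3,6,7,8,9}: Y {3,4,5,6,9,10}->{3,4,5,6}; W {3,4,5,7,9}->{3,4,5}; Z {3,6,7,8,9}->{6,7,8,9} => REVISION
Constraint 2 (Y < Z) on D(Y)={3,4,5,6} D(Z)={6,7,8,9}: no change => not a revision
Constraint 3 (V < Z) on D(V)={4,5,6,8,10} D(Z)={6,7,8,9}: V {4,5,6,8,10}->{4,5,6,8} => REVISION
Constraint 4 (W < Y) on D(W)={3,4,5} D(Y)={3,4,5,6}: Y {3,4,5,6}->{4,5,6} => REVISION
Total revisions = 3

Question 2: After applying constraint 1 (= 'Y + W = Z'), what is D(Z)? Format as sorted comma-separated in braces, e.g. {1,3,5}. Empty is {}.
Constraint 1 (Y + W = Z) on D(Y)={3,4,5,6,9,10} D(W)={3,4,5,7,9} D(Z)={3,6,7,8,9}: Y {3,4,5,6,9,10}->{3,4,5,6}; W {3,4,5,7,9}->{3,4,5}; Z {3,6,7,8,9}->{6,7,8,9}
So after constraint 1: D(Z) = {6,7,8,9}

Answer: {6,7,8,9}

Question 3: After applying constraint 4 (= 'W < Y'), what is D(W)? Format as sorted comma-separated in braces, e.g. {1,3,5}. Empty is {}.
Constraint 1 (Y + W = Z) on D(Y)={3,4,5,6,9,10} D(W)={3,4,5,7,9} D(Z)={3,6,7,8,9}: Y {3,4,5,6,9,10}->{3,4,5,6}; W {3,4,5,7,9}->{3,4,5}; Z {3,6,7,8,9}->{6,7,8,9}
Constraint 2 (Y < Z) on D(Y)={3,4,5,6} D(Z)={6,7,8,9}: no change
Constraint 3 (V < Z) on D(V)={4,5,6,8,10} D(Z)={6,7,8,9}: V {4,5,6,8,10}->{4,5,6,8}
Constraint 4 (W < Y) on D(W)={3,4,5} D(Y)={3,4,5,6}: Y {3,4,5,6}->{4,5,6}
So after constraint 4: D(W) = {3,4,5}

Answer: {3,4,5}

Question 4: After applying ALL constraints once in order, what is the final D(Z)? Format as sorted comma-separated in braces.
Answer: {6,7,8,9}

Derivation:
Constraint 1 (Y + W = Z) on D(Y)={3,4,5,6,9,10} D(W)={3,4,5,7,9} D(Z)={3,6,7,8,9}: Y {3,4,5,6,9,10}->{3,4,5,6}; W {3,4,5,7,9}->{3,4,5}; Z {3,6,7,8,9}->{6,7,8,9}
Constraint 2 (Y < Z) on D(Y)={3,4,5,6} D(Z)={6,7,8,9}: no change
Constraint 3 (V < Z) on D(V)={4,5,6,8,10} D(Z)={6,7,8,9}: V {4,5,6,8,10}->{4,5,6,8}
Constraint 4 (W < Y) on D(W)={3,4,5} D(Y)={3,4,5,6}: Y {3,4,5,6}->{4,5,6}
So after all 4 constraints: D(Z) = {6,7,8,9}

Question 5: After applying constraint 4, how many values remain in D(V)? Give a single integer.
Answer: 4

Derivation:
Constraint 1 (Y + W = Z) on D(Y)={3,4,5,6,9,10} D(W)={3,4,5,7,9} D(Z)={3,6,7,8,9}: Y {3,4,5,6,9,10}->{3,4,5,6}; W {3,4,5,7,9}->{3,4,5}; Z {3,6,7,8,9}->{6,7,8,9}
Constraint 2 (Y < Z) on D(Y)={3,4,5,6} D(Z)={6,7,8,9}: no change
Constraint 3 (V < Z) on D(V)={4,5,6,8,10} D(Z)={6,7,8,9}: V {4,5,6,8,10}->{4,5,6,8}
Constraint 4 (W < Y) on D(W)={3,4,5} D(Y)={3,4,5,6}: Y {3,4,5,6}->{4,5,6}
So after constraint 4: D(V)={4,5,6,8}, size = 4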